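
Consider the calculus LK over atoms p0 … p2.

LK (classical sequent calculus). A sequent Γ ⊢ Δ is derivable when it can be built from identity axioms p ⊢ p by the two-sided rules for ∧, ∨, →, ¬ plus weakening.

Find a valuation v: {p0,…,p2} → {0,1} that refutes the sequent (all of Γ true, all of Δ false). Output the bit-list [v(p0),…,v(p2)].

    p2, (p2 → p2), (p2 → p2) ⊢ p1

Enumerate valuations to refute Γ ⊢ Δ:
  v=000: Γ:[p2=F, (p2 → p2)=T, (p2 → p2)=T] Δ:[p1=F] refutes=False
  v=001: Γ:[p2=T, (p2 → p2)=T, (p2 → p2)=T] Δ:[p1=F] refutes=True  ← countermodel

Result: [0, 0, 1]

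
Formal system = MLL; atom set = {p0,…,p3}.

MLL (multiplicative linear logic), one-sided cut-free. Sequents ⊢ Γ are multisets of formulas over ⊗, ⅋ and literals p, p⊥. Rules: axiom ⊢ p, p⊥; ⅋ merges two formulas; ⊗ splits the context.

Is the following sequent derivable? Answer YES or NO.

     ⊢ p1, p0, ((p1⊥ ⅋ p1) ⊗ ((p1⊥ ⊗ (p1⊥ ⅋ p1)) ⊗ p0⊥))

Proof tree:
[⊗]  ⊢ p1, p0, ((p1⊥ ⅋ p1) ⊗ ((p1⊥ ⊗ (p1⊥ ⅋ p1)) ⊗ p0⊥))
  [⅋]  ⊢ (p1⊥ ⅋ p1)
    [Ax]  ⊢ p1, p1⊥
  [⊗]  ⊢ p1, p0, ((p1⊥ ⊗ (p1⊥ ⅋ p1)) ⊗ p0⊥)
    [⊗]  ⊢ p1, (p1⊥ ⊗ (p1⊥ ⅋ p1))
      [Ax]  ⊢ p1, p1⊥
      [⅋]  ⊢ (p1⊥ ⅋ p1)
        [Ax]  ⊢ p1, p1⊥
    [Ax]  ⊢ p0, p0⊥

Result: YES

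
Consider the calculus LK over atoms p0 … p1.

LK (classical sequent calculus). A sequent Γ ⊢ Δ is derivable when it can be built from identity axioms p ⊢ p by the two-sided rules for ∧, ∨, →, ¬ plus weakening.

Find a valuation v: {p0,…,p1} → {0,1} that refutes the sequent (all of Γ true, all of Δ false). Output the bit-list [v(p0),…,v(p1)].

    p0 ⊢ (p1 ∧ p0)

Enumerate valuations to refute Γ ⊢ Δ:
  v=00: Γ:[p0=F] Δ:[(p1 ∧ p0)=F] refutes=False
  v=01: Γ:[p0=F] Δ:[(p1 ∧ p0)=F] refutes=False
  v=10: Γ:[p0=T] Δ:[(p1 ∧ p0)=F] refutes=True  ← countermodel

Result: [1, 0]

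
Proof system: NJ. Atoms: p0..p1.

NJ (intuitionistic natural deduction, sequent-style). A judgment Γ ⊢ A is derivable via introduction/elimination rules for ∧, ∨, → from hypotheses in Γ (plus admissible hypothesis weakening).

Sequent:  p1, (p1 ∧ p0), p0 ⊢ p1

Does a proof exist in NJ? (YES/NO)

Derivation (root first):
[Wk] p1, (p1 ∧ p0), p0 ⊢ p1
  [Wk] p1, (p1 ∧ p0) ⊢ p1
    [Ax] p1 ⊢ p1

Result: YES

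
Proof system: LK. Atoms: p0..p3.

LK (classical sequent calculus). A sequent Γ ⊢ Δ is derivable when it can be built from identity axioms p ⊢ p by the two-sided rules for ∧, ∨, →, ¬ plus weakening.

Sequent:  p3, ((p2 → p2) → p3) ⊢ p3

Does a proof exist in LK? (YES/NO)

Derivation trace:
[→L] p3, ((p2 → p2) → p3) ⊢ p3
  [→R]  ⊢ (p2 → p2)
    [Ax] p2 ⊢ p2
  [WL] p3, p3 ⊢ p3
    [Ax] p3 ⊢ p3

Result: YES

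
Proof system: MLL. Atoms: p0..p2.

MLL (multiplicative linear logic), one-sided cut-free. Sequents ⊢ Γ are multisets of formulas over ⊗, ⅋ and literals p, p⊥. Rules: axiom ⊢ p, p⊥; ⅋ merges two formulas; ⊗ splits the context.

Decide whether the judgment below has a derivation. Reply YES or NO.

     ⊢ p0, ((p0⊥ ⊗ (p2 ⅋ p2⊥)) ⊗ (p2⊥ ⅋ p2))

Derivation (root first):
[⊗]  ⊢ p0, ((p0⊥ ⊗ (p2 ⅋ p2⊥)) ⊗ (p2⊥ ⅋ p2))
  [⊗]  ⊢ p0, (p0⊥ ⊗ (p2 ⅋ p2⊥))
    [Ax]  ⊢ p0, p0⊥
    [⅋]  ⊢ (p2 ⅋ p2⊥)
      [Ax]  ⊢ p2, p2⊥
  [⅋]  ⊢ (p2⊥ ⅋ p2)
    [Ax]  ⊢ p2, p2⊥

Result: YES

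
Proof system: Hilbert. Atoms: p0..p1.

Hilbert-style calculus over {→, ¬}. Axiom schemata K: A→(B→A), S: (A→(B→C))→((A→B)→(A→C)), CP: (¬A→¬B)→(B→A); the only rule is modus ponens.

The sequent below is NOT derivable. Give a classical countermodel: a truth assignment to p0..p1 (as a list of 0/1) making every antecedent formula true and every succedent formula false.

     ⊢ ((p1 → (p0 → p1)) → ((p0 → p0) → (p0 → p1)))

Search for a countermodel by truth-table:
  v=00: Γ:[] Δ:[((p1 → (p0 → p1)) → ((p0 → p0) → (p0 → p1)))=T] refutes=False
  v=01: Γ:[] Δ:[((p1 → (p0 → p1)) → ((p0 → p0) → (p0 → p1)))=T] refutes=False
  v=10: Γ:[] Δ:[((p1 → (p0 → p1)) → ((p0 → p0) → (p0 → p1)))=F] refutes=True  ← countermodel

Result: [1, 0]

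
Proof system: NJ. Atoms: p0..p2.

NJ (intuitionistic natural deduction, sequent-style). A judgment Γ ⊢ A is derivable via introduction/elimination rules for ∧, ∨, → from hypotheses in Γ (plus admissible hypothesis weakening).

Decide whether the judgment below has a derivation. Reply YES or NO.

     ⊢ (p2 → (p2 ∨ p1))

Proof tree:
[→I]  ⊢ (p2 → (p2 ∨ p1))
  [∨I₁] p2 ⊢ (p2 ∨ p1)
    [Ax] p2 ⊢ p2

Result: YES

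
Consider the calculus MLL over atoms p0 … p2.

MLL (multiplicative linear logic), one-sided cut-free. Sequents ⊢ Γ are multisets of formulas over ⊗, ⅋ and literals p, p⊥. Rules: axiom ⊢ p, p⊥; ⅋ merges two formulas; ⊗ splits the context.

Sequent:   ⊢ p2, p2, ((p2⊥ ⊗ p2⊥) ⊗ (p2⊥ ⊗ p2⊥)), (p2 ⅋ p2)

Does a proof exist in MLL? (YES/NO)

Proof tree:
[⅋]  ⊢ p2, p2, ((p2⊥ ⊗ p2⊥) ⊗ (p2⊥ ⊗ p2⊥)), (p2 ⅋ p2)
  [⊗]  ⊢ p2, p2, p2, p2, ((p2⊥ ⊗ p2⊥) ⊗ (p2⊥ ⊗ p2⊥))
    [⊗]  ⊢ p2, p2, (p2⊥ ⊗ p2⊥)
      [Ax]  ⊢ p2, p2⊥
      [Ax]  ⊢ p2, p2⊥
    [⊗]  ⊢ p2, p2, (p2⊥ ⊗ p2⊥)
      [Ax]  ⊢ p2, p2⊥
      [Ax]  ⊢ p2, p2⊥

Result: YES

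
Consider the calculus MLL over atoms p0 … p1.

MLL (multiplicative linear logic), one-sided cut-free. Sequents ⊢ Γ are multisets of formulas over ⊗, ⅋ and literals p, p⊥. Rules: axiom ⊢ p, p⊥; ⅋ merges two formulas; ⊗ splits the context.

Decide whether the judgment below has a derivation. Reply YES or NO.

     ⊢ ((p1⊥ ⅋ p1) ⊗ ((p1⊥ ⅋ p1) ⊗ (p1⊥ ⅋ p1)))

Derivation (root first):
[⊗]  ⊢ ((p1⊥ ⅋ p1) ⊗ ((p1⊥ ⅋ p1) ⊗ (p1⊥ ⅋ p1)))
  [⅋]  ⊢ (p1⊥ ⅋ p1)
    [Ax]  ⊢ p1, p1⊥
  [⊗]  ⊢ ((p1⊥ ⅋ p1) ⊗ (p1⊥ ⅋ p1))
    [⅋]  ⊢ (p1⊥ ⅋ p1)
      [Ax]  ⊢ p1, p1⊥
    [⅋]  ⊢ (p1⊥ ⅋ p1)
      [Ax]  ⊢ p1, p1⊥

Result: YES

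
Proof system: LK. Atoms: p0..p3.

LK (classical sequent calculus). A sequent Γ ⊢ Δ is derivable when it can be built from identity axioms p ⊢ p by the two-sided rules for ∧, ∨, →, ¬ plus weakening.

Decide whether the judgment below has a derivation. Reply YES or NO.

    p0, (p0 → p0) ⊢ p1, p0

Proof tree:
[→L] p0, (p0 → p0) ⊢ p1, p0
  [Ax] p0 ⊢ p0
  [WR] p0 ⊢ p0, p1
    [Ax] p0 ⊢ p0

Result: YES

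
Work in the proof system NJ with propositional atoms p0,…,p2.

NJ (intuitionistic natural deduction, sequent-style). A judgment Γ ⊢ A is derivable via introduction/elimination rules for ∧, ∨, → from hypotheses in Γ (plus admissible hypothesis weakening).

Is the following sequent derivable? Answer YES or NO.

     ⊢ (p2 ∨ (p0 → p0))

Derivation trace:
[∨I₂]  ⊢ (p2 ∨ (p0 → p0))
  [→I]  ⊢ (p0 → p0)
    [Ax] p0 ⊢ p0

Result: YES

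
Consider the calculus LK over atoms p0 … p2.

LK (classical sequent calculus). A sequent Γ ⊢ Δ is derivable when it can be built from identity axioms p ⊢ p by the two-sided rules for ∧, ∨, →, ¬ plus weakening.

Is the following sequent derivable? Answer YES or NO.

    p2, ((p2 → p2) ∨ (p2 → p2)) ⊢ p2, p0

Derivation trace:
[∨L] p2, ((p2 → p2) ∨ (p2 → p2)) ⊢ p2, p0
  [WR] p2, (p2 → p2) ⊢ p2, p2
    [→L] p2, (p2 → p2) ⊢ p2
      [Ax] p2 ⊢ p2
      [Ax] p2 ⊢ p2
  [WR] p2, (p2 → p2) ⊢ p2, p2, p0
    [WR] p2, (p2 → p2) ⊢ p2, p2
      [→L] p2, (p2 → p2) ⊢ p2
        [Ax] p2 ⊢ p2
        [Ax] p2 ⊢ p2

Result: YES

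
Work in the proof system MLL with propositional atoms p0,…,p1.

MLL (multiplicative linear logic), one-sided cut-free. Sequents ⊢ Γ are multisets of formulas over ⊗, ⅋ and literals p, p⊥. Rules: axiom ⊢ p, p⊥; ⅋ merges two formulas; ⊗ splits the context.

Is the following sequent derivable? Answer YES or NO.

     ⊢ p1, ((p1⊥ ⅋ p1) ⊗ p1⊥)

Derivation trace:
[⊗]  ⊢ p1, ((p1⊥ ⅋ p1) ⊗ p1⊥)
  [⅋]  ⊢ (p1⊥ ⅋ p1)
    [Ax]  ⊢ p1, p1⊥
  [Ax]  ⊢ p1, p1⊥

Result: YES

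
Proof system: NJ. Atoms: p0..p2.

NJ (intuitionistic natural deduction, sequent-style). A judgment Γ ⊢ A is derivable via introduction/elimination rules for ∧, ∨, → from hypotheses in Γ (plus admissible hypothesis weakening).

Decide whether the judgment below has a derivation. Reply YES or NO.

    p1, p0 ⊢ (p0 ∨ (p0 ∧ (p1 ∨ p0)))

Derivation (root first):
[∨I₂] p1, p0 ⊢ (p0 ∨ (p0 ∧ (p1 ∨ p0)))
  [∧I] p1, p0 ⊢ (p0 ∧ (p1 ∨ p0))
    [Ax] p0 ⊢ p0
    [Wk] p0, p1 ⊢ (p1 ∨ p0)
      [∨I₂] p0 ⊢ (p1 ∨ p0)
        [Ax] p0 ⊢ p0

Result: YES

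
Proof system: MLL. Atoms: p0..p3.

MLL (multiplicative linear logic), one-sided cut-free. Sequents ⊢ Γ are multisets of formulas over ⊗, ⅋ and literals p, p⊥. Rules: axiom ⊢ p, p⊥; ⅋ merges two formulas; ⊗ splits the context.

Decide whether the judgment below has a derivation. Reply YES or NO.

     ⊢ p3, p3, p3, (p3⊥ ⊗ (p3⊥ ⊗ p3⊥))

Derivation (root first):
[⊗]  ⊢ p3, p3, p3, (p3⊥ ⊗ (p3⊥ ⊗ p3⊥))
  [Ax]  ⊢ p3, p3⊥
  [⊗]  ⊢ p3, p3, (p3⊥ ⊗ p3⊥)
    [Ax]  ⊢ p3, p3⊥
    [Ax]  ⊢ p3, p3⊥

Result: YES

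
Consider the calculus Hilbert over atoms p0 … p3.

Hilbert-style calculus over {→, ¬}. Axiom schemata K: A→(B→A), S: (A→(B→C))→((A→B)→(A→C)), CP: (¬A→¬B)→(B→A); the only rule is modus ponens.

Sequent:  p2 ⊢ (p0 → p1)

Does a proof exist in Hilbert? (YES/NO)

Enumerate valuations to refute Γ ⊢ Δ:
  v=0000: Γ:[p2=F] Δ:[(p0 → p1)=T] refutes=False
  v=0001: Γ:[p2=F] Δ:[(p0 → p1)=T] refutes=False
  v=0010: Γ:[p2=T] Δ:[(p0 → p1)=T] refutes=False
  v=0011: Γ:[p2=T] Δ:[(p0 → p1)=T] refutes=False
  v=0100: Γ:[p2=F] Δ:[(p0 → p1)=T] refutes=False
  v=0101: Γ:[p2=F] Δ:[(p0 → p1)=T] refutes=False
  v=0110: Γ:[p2=T] Δ:[(p0 → p1)=T] refutes=False
  v=0111: Γ:[p2=T] Δ:[(p0 → p1)=T] refutes=False
  v=1000: Γ:[p2=F] Δ:[(p0 → p1)=F] refutes=False
  v=1001: Γ:[p2=F] Δ:[(p0 → p1)=F] refutes=False
  v=1010: Γ:[p2=T] Δ:[(p0 → p1)=F] refutes=True  ← countermodel

Result: NO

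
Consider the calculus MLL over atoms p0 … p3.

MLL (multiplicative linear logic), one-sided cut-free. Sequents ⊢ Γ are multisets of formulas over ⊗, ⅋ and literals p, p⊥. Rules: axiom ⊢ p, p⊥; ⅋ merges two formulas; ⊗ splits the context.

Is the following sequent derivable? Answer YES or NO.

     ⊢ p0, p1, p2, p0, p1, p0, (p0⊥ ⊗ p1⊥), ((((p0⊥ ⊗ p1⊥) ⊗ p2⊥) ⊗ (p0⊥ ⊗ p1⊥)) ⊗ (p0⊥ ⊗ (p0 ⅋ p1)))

Derivation trace:
[⊗]  ⊢ p0, p1, p2, p0, p1, p0, (p0⊥ ⊗ p1⊥), ((((p0⊥ ⊗ p1⊥) ⊗ p2⊥) ⊗ (p0⊥ ⊗ p1⊥)) ⊗ (p0⊥ ⊗ (p0 ⅋ p1)))
  [⊗]  ⊢ p0, p1, p2, p0, p1, (((p0⊥ ⊗ p1⊥) ⊗ p2⊥) ⊗ (p0⊥ ⊗ p1⊥))
    [⊗]  ⊢ p0, p1, p2, ((p0⊥ ⊗ p1⊥) ⊗ p2⊥)
      [⊗]  ⊢ p0, p1, (p0⊥ ⊗ p1⊥)
        [Ax]  ⊢ p0, p0⊥
        [Ax]  ⊢ p1, p1⊥
      [Ax]  ⊢ p2, p2⊥
    [⊗]  ⊢ p0, p1, (p0⊥ ⊗ p1⊥)
      [Ax]  ⊢ p0, p0⊥
      [Ax]  ⊢ p1, p1⊥
  [⊗]  ⊢ p0, (p0⊥ ⊗ p1⊥), (p0⊥ ⊗ (p0 ⅋ p1))
    [Ax]  ⊢ p0, p0⊥
    [⅋]  ⊢ (p0⊥ ⊗ p1⊥), (p0 ⅋ p1)
      [⊗]  ⊢ p0, p1, (p0⊥ ⊗ p1⊥)
        [Ax]  ⊢ p0, p0⊥
        [Ax]  ⊢ p1, p1⊥

Result: YES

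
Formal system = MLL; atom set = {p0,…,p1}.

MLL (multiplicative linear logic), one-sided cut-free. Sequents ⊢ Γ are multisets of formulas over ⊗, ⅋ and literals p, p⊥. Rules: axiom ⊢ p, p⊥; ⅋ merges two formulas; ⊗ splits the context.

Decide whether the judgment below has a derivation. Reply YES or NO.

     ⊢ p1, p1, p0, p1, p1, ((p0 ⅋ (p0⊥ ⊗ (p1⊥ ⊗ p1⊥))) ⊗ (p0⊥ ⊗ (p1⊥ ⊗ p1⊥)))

Derivation trace:
[⊗]  ⊢ p1, p1, p0, p1, p1, ((p0 ⅋ (p0⊥ ⊗ (p1⊥ ⊗ p1⊥))) ⊗ (p0⊥ ⊗ (p1⊥ ⊗ p1⊥)))
  [⅋]  ⊢ p1, p1, (p0 ⅋ (p0⊥ ⊗ (p1⊥ ⊗ p1⊥)))
    [⊗]  ⊢ p0, p1, p1, (p0⊥ ⊗ (p1⊥ ⊗ p1⊥))
      [Ax]  ⊢ p0, p0⊥
      [⊗]  ⊢ p1, p1, (p1⊥ ⊗ p1⊥)
        [Ax]  ⊢ p1, p1⊥
        [Ax]  ⊢ p1, p1⊥
  [⊗]  ⊢ p0, p1, p1, (p0⊥ ⊗ (p1⊥ ⊗ p1⊥))
    [Ax]  ⊢ p0, p0⊥
    [⊗]  ⊢ p1, p1, (p1⊥ ⊗ p1⊥)
      [Ax]  ⊢ p1, p1⊥
      [Ax]  ⊢ p1, p1⊥

Result: YES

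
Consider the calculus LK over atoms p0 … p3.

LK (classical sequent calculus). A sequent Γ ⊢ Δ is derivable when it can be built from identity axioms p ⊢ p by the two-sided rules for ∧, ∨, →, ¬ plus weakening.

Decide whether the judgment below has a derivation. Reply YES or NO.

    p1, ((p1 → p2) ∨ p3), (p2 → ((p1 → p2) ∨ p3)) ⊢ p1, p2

Proof tree:
[→L] p1, ((p1 → p2) ∨ p3), (p2 → ((p1 → p2) ∨ p3)) ⊢ p1, p2
  [∨L] p1, ((p1 → p2) ∨ p3) ⊢ p1, p2
    [→L] p1, (p1 → p2) ⊢ p2
      [Ax] p1 ⊢ p1
      [Ax] p2 ⊢ p2
    [WL] p1, p3 ⊢ p1
      [Ax] p1 ⊢ p1
  [∨L] p1, ((p1 → p2) ∨ p3) ⊢ p1, p2
    [→L] p1, (p1 → p2) ⊢ p2
      [Ax] p1 ⊢ p1
      [Ax] p2 ⊢ p2
    [WL] p1, p3 ⊢ p1
      [Ax] p1 ⊢ p1

Result: YES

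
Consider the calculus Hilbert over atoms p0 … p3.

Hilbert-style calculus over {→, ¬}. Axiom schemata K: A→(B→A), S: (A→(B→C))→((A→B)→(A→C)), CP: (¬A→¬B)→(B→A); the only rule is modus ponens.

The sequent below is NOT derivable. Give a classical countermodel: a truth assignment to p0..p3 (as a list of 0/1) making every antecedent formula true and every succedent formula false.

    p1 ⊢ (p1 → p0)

Truth-table refutation:
  v=0000: Γ:[p1=F] Δ:[(p1 → p0)=T] refutes=False
  v=0001: Γ:[p1=F] Δ:[(p1 → p0)=T] refutes=False
  v=0010: Γ:[p1=F] Δ:[(p1 → p0)=T] refutes=False
  v=0011: Γ:[p1=F] Δ:[(p1 → p0)=T] refutes=False
  v=0100: Γ:[p1=T] Δ:[(p1 → p0)=F] refutes=True  ← countermodel

Result: [0, 1, 0, 0]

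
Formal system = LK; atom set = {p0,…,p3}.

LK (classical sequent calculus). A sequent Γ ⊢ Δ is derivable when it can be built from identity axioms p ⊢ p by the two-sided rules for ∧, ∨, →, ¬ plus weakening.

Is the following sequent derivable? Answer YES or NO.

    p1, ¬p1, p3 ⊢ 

Proof tree:
[WL] p1, ¬p1, p3 ⊢ 
  [¬L] p1, ¬p1 ⊢ 
    [Ax] p1 ⊢ p1

Result: YES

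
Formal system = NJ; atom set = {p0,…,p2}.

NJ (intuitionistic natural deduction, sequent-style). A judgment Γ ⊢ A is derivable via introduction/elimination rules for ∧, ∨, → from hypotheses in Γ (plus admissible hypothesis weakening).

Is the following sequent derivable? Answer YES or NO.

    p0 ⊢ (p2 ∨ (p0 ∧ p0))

Derivation (root first):
[∨I₂] p0 ⊢ (p2 ∨ (p0 ∧ p0))
  [∧I] p0 ⊢ (p0 ∧ p0)
    [Ax] p0 ⊢ p0
    [Ax] p0 ⊢ p0

Result: YES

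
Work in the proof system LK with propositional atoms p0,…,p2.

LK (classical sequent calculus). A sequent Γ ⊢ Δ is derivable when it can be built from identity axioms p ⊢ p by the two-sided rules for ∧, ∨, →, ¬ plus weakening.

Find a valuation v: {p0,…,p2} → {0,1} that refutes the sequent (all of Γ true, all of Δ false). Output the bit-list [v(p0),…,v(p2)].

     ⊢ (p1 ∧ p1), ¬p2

Truth-table refutation:
  v=000: Γ:[] Δ:[(p1 ∧ p1)=F, ¬p2=T] refutes=False
  v=001: Γ:[] Δ:[(p1 ∧ p1)=F, ¬p2=F] refutes=True  ← countermodel

Result: [0, 0, 1]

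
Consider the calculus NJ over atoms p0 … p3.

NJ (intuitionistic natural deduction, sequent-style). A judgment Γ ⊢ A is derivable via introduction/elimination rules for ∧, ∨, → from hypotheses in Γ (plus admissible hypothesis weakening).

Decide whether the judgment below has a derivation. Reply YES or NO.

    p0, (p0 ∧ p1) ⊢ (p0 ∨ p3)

Derivation trace:
[Wk] p0, (p0 ∧ p1) ⊢ (p0 ∨ p3)
  [∨I₁] p0 ⊢ (p0 ∨ p3)
    [Ax] p0 ⊢ p0

Result: YES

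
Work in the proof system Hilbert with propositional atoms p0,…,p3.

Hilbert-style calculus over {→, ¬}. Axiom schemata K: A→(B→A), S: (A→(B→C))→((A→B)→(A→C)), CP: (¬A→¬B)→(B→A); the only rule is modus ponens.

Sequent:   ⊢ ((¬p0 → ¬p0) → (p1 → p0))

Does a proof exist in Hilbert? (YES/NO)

Enumerate valuations to refute Γ ⊢ Δ:
  v=0000: Γ:[] Δ:[((¬p0 → ¬p0) → (p1 → p0))=T] refutes=False
  v=0001: Γ:[] Δ:[((¬p0 → ¬p0) → (p1 → p0))=T] refutes=False
  v=0010: Γ:[] Δ:[((¬p0 → ¬p0) → (p1 → p0))=T] refutes=False
  v=0011: Γ:[] Δ:[((¬p0 → ¬p0) → (p1 → p0))=T] refutes=False
  v=0100: Γ:[] Δ:[((¬p0 → ¬p0) → (p1 → p0))=F] refutes=True  ← countermodel

Result: NO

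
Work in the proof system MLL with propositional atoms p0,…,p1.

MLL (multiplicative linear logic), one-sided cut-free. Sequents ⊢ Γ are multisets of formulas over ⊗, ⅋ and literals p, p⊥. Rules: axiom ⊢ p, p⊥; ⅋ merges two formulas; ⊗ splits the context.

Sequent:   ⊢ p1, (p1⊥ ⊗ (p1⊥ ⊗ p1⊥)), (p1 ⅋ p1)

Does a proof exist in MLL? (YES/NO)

Derivation trace:
[⅋]  ⊢ p1, (p1⊥ ⊗ (p1⊥ ⊗ p1⊥)), (p1 ⅋ p1)
  [⊗]  ⊢ p1, p1, p1, (p1⊥ ⊗ (p1⊥ ⊗ p1⊥))
    [Ax]  ⊢ p1, p1⊥
    [⊗]  ⊢ p1, p1, (p1⊥ ⊗ p1⊥)
      [Ax]  ⊢ p1, p1⊥
      [Ax]  ⊢ p1, p1⊥

Result: YES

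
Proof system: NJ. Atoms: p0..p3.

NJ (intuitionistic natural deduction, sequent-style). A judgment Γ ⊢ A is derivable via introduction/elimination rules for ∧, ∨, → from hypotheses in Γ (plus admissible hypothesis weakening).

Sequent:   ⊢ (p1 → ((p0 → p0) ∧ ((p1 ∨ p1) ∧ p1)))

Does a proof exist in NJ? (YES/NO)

Derivation (root first):
[→I]  ⊢ (p1 → ((p0 → p0) ∧ ((p1 ∨ p1) ∧ p1)))
  [∧I] p1 ⊢ ((p0 → p0) ∧ ((p1 ∨ p1) ∧ p1))
    [→I]  ⊢ (p0 → p0)
      [Ax] p0 ⊢ p0
    [∧I] p1 ⊢ ((p1 ∨ p1) ∧ p1)
      [∨I₁] p1 ⊢ (p1 ∨ p1)
        [Ax] p1 ⊢ p1
      [Ax] p1 ⊢ p1

Result: YES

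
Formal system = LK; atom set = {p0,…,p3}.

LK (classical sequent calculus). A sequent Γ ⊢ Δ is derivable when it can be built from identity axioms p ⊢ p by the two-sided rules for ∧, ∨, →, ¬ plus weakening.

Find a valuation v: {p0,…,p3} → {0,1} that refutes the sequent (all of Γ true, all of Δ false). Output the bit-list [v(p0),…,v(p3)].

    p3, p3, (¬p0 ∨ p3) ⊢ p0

Search for a countermodel by truth-table:
  v=0000: Γ:[p3=F, p3=F, (¬p0 ∨ p3)=T] Δ:[p0=F] refutes=False
  v=0001: Γ:[p3=T, p3=T, (¬p0 ∨ p3)=T] Δ:[p0=F] refutes=True  ← countermodel

Result: [0, 0, 0, 1]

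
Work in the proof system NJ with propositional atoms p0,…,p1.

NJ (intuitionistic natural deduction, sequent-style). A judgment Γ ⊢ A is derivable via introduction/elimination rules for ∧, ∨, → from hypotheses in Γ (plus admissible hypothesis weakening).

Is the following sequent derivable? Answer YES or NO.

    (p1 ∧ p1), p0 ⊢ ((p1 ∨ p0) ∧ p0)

Derivation (root first):
[∧I] (p1 ∧ p1), p0 ⊢ ((p1 ∨ p0) ∧ p0)
  [Wk] p0, (p1 ∧ p1) ⊢ (p1 ∨ p0)
    [∨I₂] p0 ⊢ (p1 ∨ p0)
      [Ax] p0 ⊢ p0
  [Ax] p0 ⊢ p0

Result: YES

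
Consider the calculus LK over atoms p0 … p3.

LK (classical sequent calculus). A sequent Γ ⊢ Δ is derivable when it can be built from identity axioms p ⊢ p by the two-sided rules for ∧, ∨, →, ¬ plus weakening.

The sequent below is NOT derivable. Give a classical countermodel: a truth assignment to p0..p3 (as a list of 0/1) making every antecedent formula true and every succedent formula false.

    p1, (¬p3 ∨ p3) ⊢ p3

Truth-table refutation:
  v=0000: Γ:[p1=F, (¬p3 ∨ p3)=T] Δ:[p3=F] refutes=False
  v=0001: Γ:[p1=F, (¬p3 ∨ p3)=T] Δ:[p3=T] refutes=False
  v=0010: Γ:[p1=F, (¬p3 ∨ p3)=T] Δ:[p3=F] refutes=False
  v=0011: Γ:[p1=F, (¬p3 ∨ p3)=T] Δ:[p3=T] refutes=False
  v=0100: Γ:[p1=T, (¬p3 ∨ p3)=T] Δ:[p3=F] refutes=True  ← countermodel

Result: [0, 1, 0, 0]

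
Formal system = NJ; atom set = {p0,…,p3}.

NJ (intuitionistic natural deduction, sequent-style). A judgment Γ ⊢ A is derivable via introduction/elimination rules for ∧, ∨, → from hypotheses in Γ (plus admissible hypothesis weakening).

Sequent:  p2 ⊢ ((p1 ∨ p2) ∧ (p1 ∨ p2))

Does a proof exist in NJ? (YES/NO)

Derivation (root first):
[∧I] p2 ⊢ ((p1 ∨ p2) ∧ (p1 ∨ p2))
  [∨I₂] p2 ⊢ (p1 ∨ p2)
    [Ax] p2 ⊢ p2
  [∨I₂] p2 ⊢ (p1 ∨ p2)
    [Ax] p2 ⊢ p2

Result: YES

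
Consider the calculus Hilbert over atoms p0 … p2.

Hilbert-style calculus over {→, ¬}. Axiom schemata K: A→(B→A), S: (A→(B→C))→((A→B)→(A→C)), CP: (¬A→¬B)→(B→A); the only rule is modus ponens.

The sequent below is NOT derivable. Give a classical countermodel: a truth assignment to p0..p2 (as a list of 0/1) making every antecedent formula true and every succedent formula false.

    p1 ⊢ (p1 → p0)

Enumerate valuations to refute Γ ⊢ Δ:
  v=000: Γ:[p1=F] Δ:[(p1 → p0)=T] refutes=False
  v=001: Γ:[p1=F] Δ:[(p1 → p0)=T] refutes=False
  v=010: Γ:[p1=T] Δ:[(p1 → p0)=F] refutes=True  ← countermodel

Result: [0, 1, 0]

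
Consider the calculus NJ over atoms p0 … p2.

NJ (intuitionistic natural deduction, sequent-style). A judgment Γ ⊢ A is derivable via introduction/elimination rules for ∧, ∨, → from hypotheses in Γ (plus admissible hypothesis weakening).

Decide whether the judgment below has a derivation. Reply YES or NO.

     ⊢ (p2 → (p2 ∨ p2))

Derivation (root first):
[→I]  ⊢ (p2 → (p2 ∨ p2))
  [∨I₁] p2 ⊢ (p2 ∨ p2)
    [Ax] p2 ⊢ p2

Result: YES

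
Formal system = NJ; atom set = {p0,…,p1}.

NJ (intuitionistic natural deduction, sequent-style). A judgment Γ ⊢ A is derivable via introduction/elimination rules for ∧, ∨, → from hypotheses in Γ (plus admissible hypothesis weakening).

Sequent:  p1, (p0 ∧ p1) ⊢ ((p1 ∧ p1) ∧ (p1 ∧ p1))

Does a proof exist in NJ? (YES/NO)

Derivation trace:
[Wk] p1, (p0 ∧ p1) ⊢ ((p1 ∧ p1) ∧ (p1 ∧ p1))
  [∧I] p1 ⊢ ((p1 ∧ p1) ∧ (p1 ∧ p1))
    [∧I] p1 ⊢ (p1 ∧ p1)
      [Ax] p1 ⊢ p1
      [Ax] p1 ⊢ p1
    [∧I] p1 ⊢ (p1 ∧ p1)
      [Ax] p1 ⊢ p1
      [Ax] p1 ⊢ p1

Result: YES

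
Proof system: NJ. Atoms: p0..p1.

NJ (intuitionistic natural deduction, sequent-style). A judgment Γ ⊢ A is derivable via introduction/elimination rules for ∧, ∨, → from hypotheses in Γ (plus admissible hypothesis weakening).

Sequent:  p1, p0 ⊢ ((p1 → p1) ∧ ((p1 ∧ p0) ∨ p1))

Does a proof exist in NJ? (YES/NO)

Derivation trace:
[∧I] p1, p0 ⊢ ((p1 → p1) ∧ ((p1 ∧ p0) ∨ p1))
  [→I]  ⊢ (p1 → p1)
    [Ax] p1 ⊢ p1
  [∨I₁] p1, p0 ⊢ ((p1 ∧ p0) ∨ p1)
    [∧I] p1, p0 ⊢ (p1 ∧ p0)
      [Ax] p1 ⊢ p1
      [Ax] p0 ⊢ p0

Result: YES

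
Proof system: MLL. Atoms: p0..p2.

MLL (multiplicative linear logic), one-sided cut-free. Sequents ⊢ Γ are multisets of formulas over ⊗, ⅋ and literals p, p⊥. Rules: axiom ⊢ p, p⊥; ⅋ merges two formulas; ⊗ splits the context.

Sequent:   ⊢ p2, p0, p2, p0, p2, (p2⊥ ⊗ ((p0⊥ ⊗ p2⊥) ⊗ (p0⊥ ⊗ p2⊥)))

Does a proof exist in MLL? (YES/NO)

Derivation trace:
[⊗]  ⊢ p2, p0, p2, p0, p2, (p2⊥ ⊗ ((p0⊥ ⊗ p2⊥) ⊗ (p0⊥ ⊗ p2⊥)))
  [Ax]  ⊢ p2, p2⊥
  [⊗]  ⊢ p0, p2, p0, p2, ((p0⊥ ⊗ p2⊥) ⊗ (p0⊥ ⊗ p2⊥))
    [⊗]  ⊢ p0, p2, (p0⊥ ⊗ p2⊥)
      [Ax]  ⊢ p0, p0⊥
      [Ax]  ⊢ p2, p2⊥
    [⊗]  ⊢ p0, p2, (p0⊥ ⊗ p2⊥)
      [Ax]  ⊢ p0, p0⊥
      [Ax]  ⊢ p2, p2⊥

Result: YES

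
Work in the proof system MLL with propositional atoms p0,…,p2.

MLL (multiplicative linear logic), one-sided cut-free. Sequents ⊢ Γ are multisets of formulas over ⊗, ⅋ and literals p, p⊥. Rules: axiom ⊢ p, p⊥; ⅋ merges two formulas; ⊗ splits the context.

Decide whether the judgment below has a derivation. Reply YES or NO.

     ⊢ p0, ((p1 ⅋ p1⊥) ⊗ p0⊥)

Derivation (root first):
[⊗]  ⊢ p0, ((p1 ⅋ p1⊥) ⊗ p0⊥)
  [⅋]  ⊢ (p1 ⅋ p1⊥)
    [Ax]  ⊢ p1, p1⊥
  [Ax]  ⊢ p0, p0⊥

Result: YES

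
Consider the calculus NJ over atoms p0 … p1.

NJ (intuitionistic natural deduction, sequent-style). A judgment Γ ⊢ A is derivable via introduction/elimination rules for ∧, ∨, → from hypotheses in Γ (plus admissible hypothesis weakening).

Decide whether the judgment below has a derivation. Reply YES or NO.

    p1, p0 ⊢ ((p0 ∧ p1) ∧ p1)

Derivation trace:
[∧I] p1, p0 ⊢ ((p0 ∧ p1) ∧ p1)
  [∧I] p1, p0 ⊢ (p0 ∧ p1)
    [Ax] p0 ⊢ p0
    [Ax] p1 ⊢ p1
  [Wk] p1, p0 ⊢ p1
    [Ax] p1 ⊢ p1

Result: YES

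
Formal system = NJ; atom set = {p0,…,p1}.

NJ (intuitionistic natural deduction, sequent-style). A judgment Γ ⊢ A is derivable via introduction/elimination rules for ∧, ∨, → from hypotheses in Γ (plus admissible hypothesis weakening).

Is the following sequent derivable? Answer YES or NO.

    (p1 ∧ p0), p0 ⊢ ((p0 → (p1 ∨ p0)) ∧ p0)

Proof tree:
[∧I] (p1 ∧ p0), p0 ⊢ ((p0 → (p1 ∨ p0)) ∧ p0)
  [Wk] (p1 ∧ p0) ⊢ (p0 → (p1 ∨ p0))
    [→I]  ⊢ (p0 → (p1 ∨ p0))
      [∨I₂] p0 ⊢ (p1 ∨ p0)
        [Ax] p0 ⊢ p0
  [Ax] p0 ⊢ p0

Result: YES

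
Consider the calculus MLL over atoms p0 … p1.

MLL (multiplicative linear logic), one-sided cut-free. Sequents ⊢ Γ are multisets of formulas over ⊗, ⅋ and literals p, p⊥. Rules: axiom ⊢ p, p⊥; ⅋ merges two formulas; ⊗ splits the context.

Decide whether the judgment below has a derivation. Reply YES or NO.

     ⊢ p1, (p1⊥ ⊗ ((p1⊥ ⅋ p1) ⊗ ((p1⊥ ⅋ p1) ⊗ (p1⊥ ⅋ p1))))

Derivation trace:
[⊗]  ⊢ p1, (p1⊥ ⊗ ((p1⊥ ⅋ p1) ⊗ ((p1⊥ ⅋ p1) ⊗ (p1⊥ ⅋ p1))))
  [Ax]  ⊢ p1, p1⊥
  [⊗]  ⊢ ((p1⊥ ⅋ p1) ⊗ ((p1⊥ ⅋ p1) ⊗ (p1⊥ ⅋ p1)))
    [⅋]  ⊢ (p1⊥ ⅋ p1)
      [Ax]  ⊢ p1, p1⊥
    [⊗]  ⊢ ((p1⊥ ⅋ p1) ⊗ (p1⊥ ⅋ p1))
      [⅋]  ⊢ (p1⊥ ⅋ p1)
        [Ax]  ⊢ p1, p1⊥
      [⅋]  ⊢ (p1⊥ ⅋ p1)
        [Ax]  ⊢ p1, p1⊥

Result: YES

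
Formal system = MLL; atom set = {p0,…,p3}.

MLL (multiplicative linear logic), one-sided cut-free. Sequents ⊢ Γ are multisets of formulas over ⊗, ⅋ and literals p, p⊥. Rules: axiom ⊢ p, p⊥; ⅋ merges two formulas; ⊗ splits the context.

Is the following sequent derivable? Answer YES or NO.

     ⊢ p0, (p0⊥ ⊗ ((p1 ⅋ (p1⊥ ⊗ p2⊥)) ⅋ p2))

Derivation trace:
[⊗]  ⊢ p0, (p0⊥ ⊗ ((p1 ⅋ (p1⊥ ⊗ p2⊥)) ⅋ p2))
  [Ax]  ⊢ p0, p0⊥
  [⅋]  ⊢ ((p1 ⅋ (p1⊥ ⊗ p2⊥)) ⅋ p2)
    [⅋]  ⊢ p2, (p1 ⅋ (p1⊥ ⊗ p2⊥))
      [⊗]  ⊢ p1, p2, (p1⊥ ⊗ p2⊥)
        [Ax]  ⊢ p1, p1⊥
        [Ax]  ⊢ p2, p2⊥

Result: YES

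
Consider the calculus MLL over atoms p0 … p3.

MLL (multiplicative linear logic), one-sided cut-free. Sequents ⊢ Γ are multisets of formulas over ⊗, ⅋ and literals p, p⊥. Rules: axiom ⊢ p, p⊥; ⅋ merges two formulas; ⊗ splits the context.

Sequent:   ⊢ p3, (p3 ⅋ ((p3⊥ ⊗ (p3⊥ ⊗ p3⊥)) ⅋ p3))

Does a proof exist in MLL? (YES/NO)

Derivation trace:
[⅋]  ⊢ p3, (p3 ⅋ ((p3⊥ ⊗ (p3⊥ ⊗ p3⊥)) ⅋ p3))
  [⅋]  ⊢ p3, p3, ((p3⊥ ⊗ (p3⊥ ⊗ p3⊥)) ⅋ p3)
    [⊗]  ⊢ p3, p3, p3, (p3⊥ ⊗ (p3⊥ ⊗ p3⊥))
      [Ax]  ⊢ p3, p3⊥
      [⊗]  ⊢ p3, p3, (p3⊥ ⊗ p3⊥)
        [Ax]  ⊢ p3, p3⊥
        [Ax]  ⊢ p3, p3⊥

Result: YES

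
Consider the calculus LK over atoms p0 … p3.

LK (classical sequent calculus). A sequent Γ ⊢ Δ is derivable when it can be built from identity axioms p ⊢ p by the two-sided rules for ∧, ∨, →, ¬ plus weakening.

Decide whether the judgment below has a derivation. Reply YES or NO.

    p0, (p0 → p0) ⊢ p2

Search for a countermodel by truth-table:
  v=0000: Γ:[p0=F, (p0 → p0)=T] Δ:[p2=F] refutes=False
  v=0001: Γ:[p0=F, (p0 → p0)=T] Δ:[p2=F] refutes=False
  v=0010: Γ:[p0=F, (p0 → p0)=T] Δ:[p2=T] refutes=False
  v=0011: Γ:[p0=F, (p0 → p0)=T] Δ:[p2=T] refutes=False
  v=0100: Γ:[p0=F, (p0 → p0)=T] Δ:[p2=F] refutes=False
  v=0101: Γ:[p0=F, (p0 → p0)=T] Δ:[p2=F] refutes=False
  v=0110: Γ:[p0=F, (p0 → p0)=T] Δ:[p2=T] refutes=False
  v=0111: Γ:[p0=F, (p0 → p0)=T] Δ:[p2=T] refutes=False
  v=1000: Γ:[p0=T, (p0 → p0)=T] Δ:[p2=F] refutes=True  ← countermodel

Result: NO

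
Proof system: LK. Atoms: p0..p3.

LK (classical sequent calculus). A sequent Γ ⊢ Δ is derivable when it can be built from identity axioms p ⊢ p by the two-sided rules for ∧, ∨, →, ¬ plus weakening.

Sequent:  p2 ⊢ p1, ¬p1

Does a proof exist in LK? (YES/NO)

Proof tree:
[WL] p2 ⊢ p1, ¬p1
  [¬R]  ⊢ p1, ¬p1
    [Ax] p1 ⊢ p1

Result: YES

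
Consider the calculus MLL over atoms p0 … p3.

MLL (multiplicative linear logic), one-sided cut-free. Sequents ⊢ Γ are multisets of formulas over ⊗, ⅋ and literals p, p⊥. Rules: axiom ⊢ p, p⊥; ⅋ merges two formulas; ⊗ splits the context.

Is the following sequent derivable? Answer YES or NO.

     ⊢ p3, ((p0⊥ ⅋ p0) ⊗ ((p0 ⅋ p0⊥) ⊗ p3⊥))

Derivation (root first):
[⊗]  ⊢ p3, ((p0⊥ ⅋ p0) ⊗ ((p0 ⅋ p0⊥) ⊗ p3⊥))
  [⅋]  ⊢ (p0⊥ ⅋ p0)
    [Ax]  ⊢ p0, p0⊥
  [⊗]  ⊢ p3, ((p0 ⅋ p0⊥) ⊗ p3⊥)
    [⅋]  ⊢ (p0 ⅋ p0⊥)
      [Ax]  ⊢ p0, p0⊥
    [Ax]  ⊢ p3, p3⊥

Result: YES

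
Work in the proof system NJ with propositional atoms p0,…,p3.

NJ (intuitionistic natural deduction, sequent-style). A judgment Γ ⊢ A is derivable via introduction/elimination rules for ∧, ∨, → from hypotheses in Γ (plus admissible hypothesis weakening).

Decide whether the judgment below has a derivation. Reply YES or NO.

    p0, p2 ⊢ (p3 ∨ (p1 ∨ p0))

Proof tree:
[∨I₂] p0, p2 ⊢ (p3 ∨ (p1 ∨ p0))
  [Wk] p0, p2 ⊢ (p1 ∨ p0)
    [∨I₂] p0 ⊢ (p1 ∨ p0)
      [Ax] p0 ⊢ p0

Result: YES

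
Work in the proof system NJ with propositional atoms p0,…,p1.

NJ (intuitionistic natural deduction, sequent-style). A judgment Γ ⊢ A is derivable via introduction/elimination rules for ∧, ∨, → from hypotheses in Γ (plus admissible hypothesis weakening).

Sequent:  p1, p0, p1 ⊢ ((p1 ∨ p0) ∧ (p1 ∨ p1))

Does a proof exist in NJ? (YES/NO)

Proof tree:
[Wk] p1, p0, p1 ⊢ ((p1 ∨ p0) ∧ (p1 ∨ p1))
  [∧I] p1, p0 ⊢ ((p1 ∨ p0) ∧ (p1 ∨ p1))
    [∨I₁] p1, p0 ⊢ (p1 ∨ p0)
      [Wk] p1, p0 ⊢ p1
        [Ax] p1 ⊢ p1
    [∨I₁] p1, p0 ⊢ (p1 ∨ p1)
      [Wk] p1, p0 ⊢ p1
        [Ax] p1 ⊢ p1

Result: YES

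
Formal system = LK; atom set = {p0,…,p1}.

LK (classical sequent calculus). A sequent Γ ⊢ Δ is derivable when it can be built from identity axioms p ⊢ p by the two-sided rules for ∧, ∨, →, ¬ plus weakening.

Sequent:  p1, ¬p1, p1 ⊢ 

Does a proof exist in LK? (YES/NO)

Derivation trace:
[WL] p1, ¬p1, p1 ⊢ 
  [¬L] p1, ¬p1 ⊢ 
    [Ax] p1 ⊢ p1

Result: YES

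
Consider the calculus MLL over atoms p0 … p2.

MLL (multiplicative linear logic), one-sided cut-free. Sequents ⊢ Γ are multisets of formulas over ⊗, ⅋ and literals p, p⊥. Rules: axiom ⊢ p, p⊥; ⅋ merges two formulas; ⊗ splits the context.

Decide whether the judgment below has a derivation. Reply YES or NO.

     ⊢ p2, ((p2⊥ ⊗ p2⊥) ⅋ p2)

Derivation (root first):
[⅋]  ⊢ p2, ((p2⊥ ⊗ p2⊥) ⅋ p2)
  [⊗]  ⊢ p2, p2, (p2⊥ ⊗ p2⊥)
    [Ax]  ⊢ p2, p2⊥
    [Ax]  ⊢ p2, p2⊥

Result: YES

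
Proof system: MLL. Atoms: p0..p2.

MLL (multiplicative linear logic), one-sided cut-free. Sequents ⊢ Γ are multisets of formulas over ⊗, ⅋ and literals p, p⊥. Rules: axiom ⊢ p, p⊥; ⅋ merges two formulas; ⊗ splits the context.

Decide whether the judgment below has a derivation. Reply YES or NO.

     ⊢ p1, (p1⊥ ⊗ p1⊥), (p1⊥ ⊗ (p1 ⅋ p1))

Derivation trace:
[⊗]  ⊢ p1, (p1⊥ ⊗ p1⊥), (p1⊥ ⊗ (p1 ⅋ p1))
  [Ax]  ⊢ p1, p1⊥
  [⅋]  ⊢ (p1⊥ ⊗ p1⊥), (p1 ⅋ p1)
    [⊗]  ⊢ p1, p1, (p1⊥ ⊗ p1⊥)
      [Ax]  ⊢ p1, p1⊥
      [Ax]  ⊢ p1, p1⊥

Result: YES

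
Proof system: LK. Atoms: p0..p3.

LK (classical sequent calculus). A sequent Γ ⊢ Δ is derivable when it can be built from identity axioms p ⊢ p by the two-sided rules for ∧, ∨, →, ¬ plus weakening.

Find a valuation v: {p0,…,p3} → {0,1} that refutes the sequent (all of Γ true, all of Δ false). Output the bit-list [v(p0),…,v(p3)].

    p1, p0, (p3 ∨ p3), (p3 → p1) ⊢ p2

Search for a countermodel by truth-table:
  v=0000: Γ:[p1=F, p0=F, (p3 ∨ p3)=F, (p3 → p1)=T] Δ:[p2=F] refutes=False
  v=0001: Γ:[p1=F, p0=F, (p3 ∨ p3)=T, (p3 → p1)=F] Δ:[p2=F] refutes=False
  v=0010: Γ:[p1=F, p0=F, (p3 ∨ p3)=F, (p3 → p1)=T] Δ:[p2=T] refutes=False
  v=0011: Γ:[p1=F, p0=F, (p3 ∨ p3)=T, (p3 → p1)=F] Δ:[p2=T] refutes=False
  v=0100: Γ:[p1=T, p0=F, (p3 ∨ p3)=F, (p3 → p1)=T] Δ:[p2=F] refutes=False
  v=0101: Γ:[p1=T, p0=F, (p3 ∨ p3)=T, (p3 → p1)=T] Δ:[p2=F] refutes=False
  v=0110: Γ:[p1=T, p0=F, (p3 ∨ p3)=F, (p3 → p1)=T] Δ:[p2=T] refutes=False
  v=0111: Γ:[p1=T, p0=F, (p3 ∨ p3)=T, (p3 → p1)=T] Δ:[p2=T] refutes=False
  v=1000: Γ:[p1=F, p0=T, (p3 ∨ p3)=F, (p3 → p1)=T] Δ:[p2=F] refutes=False
  v=1001: Γ:[p1=F, p0=T, (p3 ∨ p3)=T, (p3 → p1)=F] Δ:[p2=F] refutes=False
  v=1010: Γ:[p1=F, p0=T, (p3 ∨ p3)=F, (p3 → p1)=T] Δ:[p2=T] refutes=False
  v=1011: Γ:[p1=F, p0=T, (p3 ∨ p3)=T, (p3 → p1)=F] Δ:[p2=T] refutes=False
  v=1100: Γ:[p1=T, p0=T, (p3 ∨ p3)=F, (p3 → p1)=T] Δ:[p2=F] refutes=False
  v=1101: Γ:[p1=T, p0=T, (p3 ∨ p3)=T, (p3 → p1)=T] Δ:[p2=F] refutes=True  ← countermodel

Result: [1, 1, 0, 1]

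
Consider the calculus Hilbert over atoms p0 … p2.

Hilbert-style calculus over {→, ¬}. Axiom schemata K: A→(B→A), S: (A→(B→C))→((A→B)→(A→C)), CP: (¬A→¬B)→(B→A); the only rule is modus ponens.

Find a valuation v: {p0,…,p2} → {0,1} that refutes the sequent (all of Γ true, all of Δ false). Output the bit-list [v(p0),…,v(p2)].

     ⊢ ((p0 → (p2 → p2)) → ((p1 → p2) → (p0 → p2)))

Enumerate valuations to refute Γ ⊢ Δ:
  v=000: Γ:[] Δ:[((p0 → (p2 → p2)) → ((p1 → p2) → (p0 → p2)))=T] refutes=False
  v=001: Γ:[] Δ:[((p0 → (p2 → p2)) → ((p1 → p2) → (p0 → p2)))=T] refutes=False
  v=010: Γ:[] Δ:[((p0 → (p2 → p2)) → ((p1 → p2) → (p0 → p2)))=T] refutes=False
  v=011: Γ:[] Δ:[((p0 → (p2 → p2)) → ((p1 → p2) → (p0 → p2)))=T] refutes=False
  v=100: Γ:[] Δ:[((p0 → (p2 → p2)) → ((p1 → p2) → (p0 → p2)))=F] refutes=True  ← countermodel

Result: [1, 0, 0]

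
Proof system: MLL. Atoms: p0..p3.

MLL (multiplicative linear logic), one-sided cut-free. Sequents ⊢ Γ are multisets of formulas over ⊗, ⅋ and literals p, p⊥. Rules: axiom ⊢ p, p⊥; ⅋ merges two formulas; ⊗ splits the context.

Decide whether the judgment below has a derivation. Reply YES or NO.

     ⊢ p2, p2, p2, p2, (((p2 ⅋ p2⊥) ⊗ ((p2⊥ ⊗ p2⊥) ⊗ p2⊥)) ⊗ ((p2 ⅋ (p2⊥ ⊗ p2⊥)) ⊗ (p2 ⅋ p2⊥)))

Proof tree:
[⊗]  ⊢ p2, p2, p2, p2, (((p2 ⅋ p2⊥) ⊗ ((p2⊥ ⊗ p2⊥) ⊗ p2⊥)) ⊗ ((p2 ⅋ (p2⊥ ⊗ p2⊥)) ⊗ (p2 ⅋ p2⊥)))
  [⊗]  ⊢ p2, p2, p2, ((p2 ⅋ p2⊥) ⊗ ((p2⊥ ⊗ p2⊥) ⊗ p2⊥))
    [⅋]  ⊢ (p2 ⅋ p2⊥)
      [Ax]  ⊢ p2, p2⊥
    [⊗]  ⊢ p2, p2, p2, ((p2⊥ ⊗ p2⊥) ⊗ p2⊥)
      [⊗]  ⊢ p2, p2, (p2⊥ ⊗ p2⊥)
        [Ax]  ⊢ p2, p2⊥
        [Ax]  ⊢ p2, p2⊥
      [Ax]  ⊢ p2, p2⊥
  [⊗]  ⊢ p2, ((p2 ⅋ (p2⊥ ⊗ p2⊥)) ⊗ (p2 ⅋ p2⊥))
    [⅋]  ⊢ p2, (p2 ⅋ (p2⊥ ⊗ p2⊥))
      [⊗]  ⊢ p2, p2, (p2⊥ ⊗ p2⊥)
        [Ax]  ⊢ p2, p2⊥
        [Ax]  ⊢ p2, p2⊥
    [⅋]  ⊢ (p2 ⅋ p2⊥)
      [Ax]  ⊢ p2, p2⊥

Result: YES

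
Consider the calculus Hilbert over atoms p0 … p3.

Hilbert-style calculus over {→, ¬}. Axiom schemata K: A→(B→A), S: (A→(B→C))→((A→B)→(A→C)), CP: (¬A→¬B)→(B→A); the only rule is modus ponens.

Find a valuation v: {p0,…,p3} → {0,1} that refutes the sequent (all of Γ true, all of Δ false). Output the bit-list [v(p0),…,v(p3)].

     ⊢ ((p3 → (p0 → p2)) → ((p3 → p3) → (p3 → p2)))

Truth-table refutation:
  v=0000: Γ:[] Δ:[((p3 → (p0 → p2)) → ((p3 → p3) → (p3 → p2)))=T] refutes=False
  v=0001: Γ:[] Δ:[((p3 → (p0 → p2)) → ((p3 → p3) → (p3 → p2)))=F] refutes=True  ← countermodel

Result: [0, 0, 0, 1]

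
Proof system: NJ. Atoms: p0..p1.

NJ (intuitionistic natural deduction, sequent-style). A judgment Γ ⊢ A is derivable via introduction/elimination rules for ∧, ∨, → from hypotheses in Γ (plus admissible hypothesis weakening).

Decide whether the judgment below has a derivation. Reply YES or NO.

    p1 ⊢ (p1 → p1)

Derivation (root first):
[→I] p1 ⊢ (p1 → p1)
  [Wk] p1, p1 ⊢ p1
    [Ax] p1 ⊢ p1

Result: YES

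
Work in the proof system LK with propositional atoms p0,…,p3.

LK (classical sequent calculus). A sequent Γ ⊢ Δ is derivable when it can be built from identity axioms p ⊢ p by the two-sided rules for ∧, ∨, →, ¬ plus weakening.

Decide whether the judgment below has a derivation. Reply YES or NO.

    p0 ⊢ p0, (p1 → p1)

Derivation (root first):
[→R] p0 ⊢ p0, (p1 → p1)
  [WL] p1, p0 ⊢ p1, p0
    [WR] p1 ⊢ p1, p0
      [Ax] p1 ⊢ p1

Result: YES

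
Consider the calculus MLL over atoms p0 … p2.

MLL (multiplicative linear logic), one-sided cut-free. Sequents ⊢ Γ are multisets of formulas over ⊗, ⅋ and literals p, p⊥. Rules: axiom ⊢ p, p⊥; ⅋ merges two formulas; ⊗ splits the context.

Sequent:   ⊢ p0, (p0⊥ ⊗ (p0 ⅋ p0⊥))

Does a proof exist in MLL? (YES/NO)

Derivation (root first):
[⊗]  ⊢ p0, (p0⊥ ⊗ (p0 ⅋ p0⊥))
  [Ax]  ⊢ p0, p0⊥
  [⅋]  ⊢ (p0 ⅋ p0⊥)
    [Ax]  ⊢ p0, p0⊥

Result: YES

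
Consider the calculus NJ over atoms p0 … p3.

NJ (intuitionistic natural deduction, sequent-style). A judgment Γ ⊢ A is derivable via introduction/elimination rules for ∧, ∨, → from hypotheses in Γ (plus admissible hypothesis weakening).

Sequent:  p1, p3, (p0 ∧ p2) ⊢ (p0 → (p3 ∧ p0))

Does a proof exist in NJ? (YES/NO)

Derivation trace:
[Wk] p1, p3, (p0 ∧ p2) ⊢ (p0 → (p3 ∧ p0))
  [→I] p1, p3 ⊢ (p0 → (p3 ∧ p0))
    [∧I] p1, p3, p0 ⊢ (p3 ∧ p0)
      [Ax] p3 ⊢ p3
      [Wk] p0, p1 ⊢ p0
        [Ax] p0 ⊢ p0

Result: YES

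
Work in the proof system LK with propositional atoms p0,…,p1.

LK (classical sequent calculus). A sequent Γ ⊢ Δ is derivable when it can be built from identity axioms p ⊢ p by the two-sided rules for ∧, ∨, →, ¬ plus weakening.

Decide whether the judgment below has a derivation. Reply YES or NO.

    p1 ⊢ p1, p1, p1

Derivation trace:
[WR] p1 ⊢ p1, p1, p1
  [WR] p1 ⊢ p1, p1
    [Ax] p1 ⊢ p1

Result: YES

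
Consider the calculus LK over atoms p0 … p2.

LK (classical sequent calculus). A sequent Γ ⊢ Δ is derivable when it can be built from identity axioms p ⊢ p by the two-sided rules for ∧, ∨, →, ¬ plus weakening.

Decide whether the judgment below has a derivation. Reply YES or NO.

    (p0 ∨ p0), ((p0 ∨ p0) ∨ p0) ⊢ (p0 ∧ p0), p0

Derivation trace:
[∨L] (p0 ∨ p0), ((p0 ∨ p0) ∨ p0) ⊢ (p0 ∧ p0), p0
  [∨L] (p0 ∨ p0) ⊢ p0
    [Ax] p0 ⊢ p0
    [Ax] p0 ⊢ p0
  [∧R] (p0 ∨ p0), p0 ⊢ (p0 ∧ p0)
    [Ax] p0 ⊢ p0
    [∨L] (p0 ∨ p0) ⊢ p0
      [Ax] p0 ⊢ p0
      [Ax] p0 ⊢ p0

Result: YES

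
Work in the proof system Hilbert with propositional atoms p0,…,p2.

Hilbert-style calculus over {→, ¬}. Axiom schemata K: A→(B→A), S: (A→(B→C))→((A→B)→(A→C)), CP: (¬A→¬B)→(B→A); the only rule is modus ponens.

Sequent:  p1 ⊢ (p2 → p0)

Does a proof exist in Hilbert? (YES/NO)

Truth-table refutation:
  v=000: Γ:[p1=F] Δ:[(p2 → p0)=T] refutes=False
  v=001: Γ:[p1=F] Δ:[(p2 → p0)=F] refutes=False
  v=010: Γ:[p1=T] Δ:[(p2 → p0)=T] refutes=False
  v=011: Γ:[p1=T] Δ:[(p2 → p0)=F] refutes=True  ← countermodel

Result: NO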